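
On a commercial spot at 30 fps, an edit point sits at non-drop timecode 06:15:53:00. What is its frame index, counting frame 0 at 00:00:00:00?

676590

Total seconds to the label: (6 × 3600 + 15 × 60 + 53) = 22553.
Frame index = 22553 × 30 + 0 = 676590.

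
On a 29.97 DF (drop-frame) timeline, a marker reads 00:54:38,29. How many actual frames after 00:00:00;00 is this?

As if non-drop at 30 labels/s: (0 × 3600 + 54 × 60 + 38) × 30 + 29 = 98369.
Minute boundaries passed: 54; those not divisible by 10: 54 − 5 = 49; dropped labels = 2 × 49 = 98.
Actual frame index = 98369 − 98 = 98271.

98271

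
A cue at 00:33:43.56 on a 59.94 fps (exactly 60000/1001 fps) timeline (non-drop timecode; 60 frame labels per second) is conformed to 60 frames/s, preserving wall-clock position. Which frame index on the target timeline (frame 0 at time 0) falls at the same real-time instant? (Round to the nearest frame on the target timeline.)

Source frame index: (0×3600 + 33×60 + 43) × 60 + 56 = 121436.
Real time: 121436 / (60000/1001) = 30389359/15000 s.
Target frame: (30389359/15000) × (60) = 30389359/250 ≈ 121557.436 → 121557.

frame 121557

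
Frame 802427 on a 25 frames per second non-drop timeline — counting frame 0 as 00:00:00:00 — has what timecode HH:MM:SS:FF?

802427 ÷ 25 = 32097 full seconds, remainder 2 frames.
32097 s = 8 h 54 min 57 s.
Timecode: 08:54:57:02.

08:54:57:02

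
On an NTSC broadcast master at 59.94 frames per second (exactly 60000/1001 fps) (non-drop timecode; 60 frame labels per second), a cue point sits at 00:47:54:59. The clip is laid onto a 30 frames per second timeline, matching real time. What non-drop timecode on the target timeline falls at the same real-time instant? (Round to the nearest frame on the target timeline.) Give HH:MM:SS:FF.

Source frame index: (0×3600 + 47×60 + 54) × 60 + 59 = 172499.
Real time: 172499 / (60000/1001) = 172671499/60000 s.
Target frame: (172671499/60000) × (30) = 172671499/2000 ≈ 86335.750 → 86336.
At 30 labels/s: frame 86336 → 00:47:57:26.

00:47:57:26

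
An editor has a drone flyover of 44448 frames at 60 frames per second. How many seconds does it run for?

740.8 seconds

Running time = 44448 / (60) = 740.8 s.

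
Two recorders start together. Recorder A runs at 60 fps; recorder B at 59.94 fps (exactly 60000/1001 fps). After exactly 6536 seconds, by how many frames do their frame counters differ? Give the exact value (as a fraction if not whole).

A emits 60 × 6536 = 392160 frames; B emits 60000/1001 × 6536 = 392160000/1001.
Difference = 392160/1001 frames (≈ 391.7682); B is behind A.

392160/1001 frames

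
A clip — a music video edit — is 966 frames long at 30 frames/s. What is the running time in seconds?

Running time = 966 / (30) = 32.2 s.

32.2 seconds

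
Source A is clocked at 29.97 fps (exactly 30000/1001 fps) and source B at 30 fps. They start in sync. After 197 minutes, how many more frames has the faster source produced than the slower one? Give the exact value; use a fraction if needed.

197 min = 11820 s.
A emits 30000/1001 × 11820 = 354600000/1001 frames; B emits 30 × 11820 = 354600.
Difference = 354600/1001 frames (≈ 354.2458); B is ahead of A.

354600/1001 frames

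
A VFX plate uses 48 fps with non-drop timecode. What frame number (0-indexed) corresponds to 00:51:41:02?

Total seconds to the label: (0 × 3600 + 51 × 60 + 41) = 3101.
Frame index = 3101 × 48 + 2 = 148850.

frame 148850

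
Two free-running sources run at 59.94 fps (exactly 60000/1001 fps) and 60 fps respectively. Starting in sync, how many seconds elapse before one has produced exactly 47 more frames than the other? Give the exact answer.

47047/60 seconds

The gap grows by |60 − 60000/1001| = 60/1001 frames per second.
Time for a 47-frame gap: 47 ÷ (60/1001) = 47047/60 s.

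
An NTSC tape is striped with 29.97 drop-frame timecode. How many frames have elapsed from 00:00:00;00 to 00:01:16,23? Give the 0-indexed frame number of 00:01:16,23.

Complete 10-minute blocks: 0, each 17982 frames → 0.
Remaining 1 whole minute in the current block: 1800 + 0 × 1798 = 1800 frames.
Within the current minute: 16 × 30 + 23 − 2 = 501 (labels ;00/;01 skipped at this minute). Total = 0 + 1800 + 501 = 2301.

2301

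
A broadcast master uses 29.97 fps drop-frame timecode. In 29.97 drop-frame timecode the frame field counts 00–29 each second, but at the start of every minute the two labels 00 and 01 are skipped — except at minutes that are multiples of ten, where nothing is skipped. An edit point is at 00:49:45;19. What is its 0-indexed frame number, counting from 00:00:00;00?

Complete 10-minute blocks: 4, each 17982 frames → 71928.
Remaining 9 whole minutes in the current block: 1800 + 8 × 1798 = 16184 frames.
Within the current minute: 45 × 30 + 19 − 2 = 1367 (labels ;00/;01 skipped at this minute). Total = 71928 + 16184 + 1367 = 89479.

89479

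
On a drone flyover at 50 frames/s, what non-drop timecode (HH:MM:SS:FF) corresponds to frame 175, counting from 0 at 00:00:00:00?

00:00:03:25

175 ÷ 50 = 3 full seconds, remainder 25 frames.
3 s = 0 h 0 min 3 s.
Timecode: 00:00:03:25.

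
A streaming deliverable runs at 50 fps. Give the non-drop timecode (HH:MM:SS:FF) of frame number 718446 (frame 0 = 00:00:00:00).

718446 ÷ 50 = 14368 full seconds, remainder 46 frames.
14368 s = 3 h 59 min 28 s.
Timecode: 03:59:28:46.

03:59:28:46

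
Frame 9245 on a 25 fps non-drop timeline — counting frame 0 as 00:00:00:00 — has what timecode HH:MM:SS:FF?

00:06:09:20

9245 ÷ 25 = 369 full seconds, remainder 20 frames.
369 s = 0 h 6 min 9 s.
Timecode: 00:06:09:20.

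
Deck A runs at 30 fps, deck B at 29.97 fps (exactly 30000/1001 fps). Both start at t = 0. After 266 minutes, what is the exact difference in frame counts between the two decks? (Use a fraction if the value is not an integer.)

266 min = 15960 s.
A emits 30 × 15960 = 478800 frames; B emits 30000/1001 × 15960 = 68400000/143.
Difference = 68400/143 frames (≈ 478.3217); B is behind A.

68400/143 frames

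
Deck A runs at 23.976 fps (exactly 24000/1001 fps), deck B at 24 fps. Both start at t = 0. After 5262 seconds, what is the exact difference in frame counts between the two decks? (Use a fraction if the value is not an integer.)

126288/1001 frames

A emits 24000/1001 × 5262 = 126288000/1001 frames; B emits 24 × 5262 = 126288.
Difference = 126288/1001 frames (≈ 126.1618); B is ahead of A.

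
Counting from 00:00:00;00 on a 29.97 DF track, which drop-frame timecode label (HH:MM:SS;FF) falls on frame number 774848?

07:10:54;02

Ten DF minutes hold 17982 frames, so frame 774848 lies in block 43 (frames 773226–791207) with 1622 frames into that block.
The block's first minute is 1800 frames and the rest 1798 each; 1622 frames reaches minute 0, so 43 × 18 + 0 × 2 = 774 labels have been skipped so far.
Adding those back, label number 774848 + 774 = 775622 at 30 labels/s is 25854 s + 2 f = 7 h 10 min 54 s frame 2, i.e. 07:10:54;02.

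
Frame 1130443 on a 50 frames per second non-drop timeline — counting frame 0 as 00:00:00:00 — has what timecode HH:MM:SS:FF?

1130443 ÷ 50 = 22608 full seconds, remainder 43 frames.
22608 s = 6 h 16 min 48 s.
Timecode: 06:16:48:43.

06:16:48:43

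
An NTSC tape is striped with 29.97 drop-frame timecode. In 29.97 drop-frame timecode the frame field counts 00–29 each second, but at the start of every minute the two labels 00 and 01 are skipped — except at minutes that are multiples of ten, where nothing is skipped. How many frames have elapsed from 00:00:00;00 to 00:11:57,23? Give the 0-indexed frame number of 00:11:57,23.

As if non-drop at 30 labels/s: (0 × 3600 + 11 × 60 + 57) × 30 + 23 = 21533.
Minute boundaries passed: 11; those not divisible by 10: 11 − 1 = 10; dropped labels = 2 × 10 = 20.
Actual frame index = 21533 − 20 = 21513.

21513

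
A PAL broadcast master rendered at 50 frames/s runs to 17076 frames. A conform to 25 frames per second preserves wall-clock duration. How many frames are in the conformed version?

Target frames = source frames × (target rate / source rate) = 17076 × (25)/(50) = 17076 × 1/2 = 8538.

8538 frames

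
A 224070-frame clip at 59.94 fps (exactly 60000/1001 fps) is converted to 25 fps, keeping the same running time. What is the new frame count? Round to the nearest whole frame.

Frames at target rate = 224070 × (25) / (60000/1001) = 7476469/80 ≈ 93455.863.
Nearest whole frame: 93456.

93456 frames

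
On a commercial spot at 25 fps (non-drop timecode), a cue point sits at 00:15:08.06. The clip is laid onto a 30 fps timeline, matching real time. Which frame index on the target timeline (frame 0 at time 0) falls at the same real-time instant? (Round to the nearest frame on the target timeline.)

frame 27247

Source frame index: (0×3600 + 15×60 + 8) × 25 + 6 = 22706.
Real time: 22706 / (25) = 22706/25 s.
Target frame: (22706/25) × (30) = 136236/5 ≈ 27247.200 → 27247.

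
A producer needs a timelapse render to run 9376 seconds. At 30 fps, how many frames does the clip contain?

281280 frames

Frames = 9376 × 30 = 281280.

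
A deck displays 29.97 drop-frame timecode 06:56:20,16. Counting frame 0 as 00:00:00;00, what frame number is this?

Complete 10-minute blocks: 41, each 17982 frames → 737262.
Remaining 6 whole minutes in the current block: 1800 + 5 × 1798 = 10790 frames.
Within the current minute: 20 × 30 + 16 − 2 = 614 (labels ;00/;01 skipped at this minute). Total = 737262 + 10790 + 614 = 748666.

748666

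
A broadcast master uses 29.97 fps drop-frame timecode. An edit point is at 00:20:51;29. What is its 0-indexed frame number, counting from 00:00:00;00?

As if non-drop at 30 labels/s: (0 × 3600 + 20 × 60 + 51) × 30 + 29 = 37559.
Minute boundaries passed: 20; those not divisible by 10: 20 − 2 = 18; dropped labels = 2 × 18 = 36.
Actual frame index = 37559 − 36 = 37523.

37523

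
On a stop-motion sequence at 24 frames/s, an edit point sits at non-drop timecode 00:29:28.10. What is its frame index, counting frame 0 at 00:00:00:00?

frame 42442

Total seconds to the label: (0 × 3600 + 29 × 60 + 28) = 1768.
Frame index = 1768 × 24 + 10 = 42442.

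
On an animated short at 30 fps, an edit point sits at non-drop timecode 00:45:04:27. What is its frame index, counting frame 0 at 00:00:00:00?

Total seconds to the label: (0 × 3600 + 45 × 60 + 4) = 2704.
Frame index = 2704 × 30 + 27 = 81147.

frame 81147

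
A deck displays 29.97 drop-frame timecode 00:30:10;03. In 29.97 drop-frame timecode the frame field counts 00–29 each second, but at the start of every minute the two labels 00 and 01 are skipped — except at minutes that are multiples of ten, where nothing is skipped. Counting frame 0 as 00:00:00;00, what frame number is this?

As if non-drop at 30 labels/s: (0 × 3600 + 30 × 60 + 10) × 30 + 3 = 54303.
Minute boundaries passed: 30; those not divisible by 10: 30 − 3 = 27; dropped labels = 2 × 27 = 54.
Actual frame index = 54303 − 54 = 54249.

54249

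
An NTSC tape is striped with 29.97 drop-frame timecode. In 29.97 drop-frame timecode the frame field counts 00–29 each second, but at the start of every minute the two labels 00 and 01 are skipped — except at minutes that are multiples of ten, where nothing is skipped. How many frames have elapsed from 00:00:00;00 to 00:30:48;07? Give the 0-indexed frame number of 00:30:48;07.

Complete 10-minute blocks: 3, each 17982 frames → 53946.
Remaining 0 whole minutes in the current block: 0 frames.
Within the current minute: 48 × 30 + 7 = 1447. Total = 53946 + 0 + 1447 = 55393.

55393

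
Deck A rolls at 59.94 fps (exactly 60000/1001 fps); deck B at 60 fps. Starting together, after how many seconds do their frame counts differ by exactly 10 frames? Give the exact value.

The gap grows by |60 − 60000/1001| = 60/1001 frames per second.
Time for a 10-frame gap: 10 ÷ (60/1001) = 1001/6 s.

1001/6 seconds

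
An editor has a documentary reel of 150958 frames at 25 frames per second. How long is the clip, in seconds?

6038.32 seconds

Running time = 150958 / (25) = 6038.32 s.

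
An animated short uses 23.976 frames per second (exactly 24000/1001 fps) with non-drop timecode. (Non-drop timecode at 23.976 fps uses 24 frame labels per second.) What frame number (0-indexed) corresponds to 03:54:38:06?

Total seconds to the label: (3 × 3600 + 54 × 60 + 38) = 14078.
Frame index = 14078 × 24 + 6 = 337878.

frame 337878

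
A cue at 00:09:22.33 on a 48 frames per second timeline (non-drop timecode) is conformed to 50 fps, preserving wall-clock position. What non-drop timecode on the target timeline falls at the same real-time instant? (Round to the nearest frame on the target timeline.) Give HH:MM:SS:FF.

00:09:22:34

Source frame index: (0×3600 + 9×60 + 22) × 48 + 33 = 27009.
Real time: 27009 / (48) = 9003/16 s.
Target frame: (9003/16) × (50) = 225075/8 ≈ 28134.375 → 28134.
At 50 labels/s: frame 28134 → 00:09:22:34.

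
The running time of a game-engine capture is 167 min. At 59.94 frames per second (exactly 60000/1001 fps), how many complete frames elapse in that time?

600599 frames

167 min = 10020 s.
Frames = 10020 × 60000/1001 = 601200000/1001 ≈ 600599.4006.
Complete frames: 600599.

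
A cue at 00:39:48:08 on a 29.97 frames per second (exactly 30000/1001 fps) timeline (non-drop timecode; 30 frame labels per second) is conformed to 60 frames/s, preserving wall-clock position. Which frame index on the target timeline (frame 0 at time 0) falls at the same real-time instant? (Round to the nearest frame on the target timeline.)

Source frame index: (0×3600 + 39×60 + 48) × 30 + 8 = 71648.
Real time: 71648 / (30000/1001) = 4482478/1875 s.
Target frame: (4482478/1875) × (60) = 17929912/125 ≈ 143439.296 → 143439.

frame 143439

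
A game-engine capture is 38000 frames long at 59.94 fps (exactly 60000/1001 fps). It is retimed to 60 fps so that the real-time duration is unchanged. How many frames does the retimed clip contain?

Target frames = source frames × (target rate / source rate) = 38000 × (60)/(60000/1001) = 38000 × 1001/1000 = 38038.

38038 frames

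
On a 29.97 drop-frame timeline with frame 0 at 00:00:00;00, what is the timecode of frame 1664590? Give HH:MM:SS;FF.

15:25:41;26

Each 10-minute DF block holds 10 × 60 × 30 − 9 × 2 = 17982 frames. 1664590 ÷ 17982 → 92 full blocks, remainder 10246.
Within the partial block the first minute is 1800 frames and each further minute 1798, so 5 further minute boundaries passed. Total skipped labels = 18 × 92 + 2 × 5 = 1666.
Non-drop label index = 1664590 + 1666 = 1666256; at 30 labels/s that is 15:25:41:26, i.e. DF 15:25:41;26.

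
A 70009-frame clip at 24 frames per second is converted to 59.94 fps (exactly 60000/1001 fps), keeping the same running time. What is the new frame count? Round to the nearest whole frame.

Frames at target rate = 70009 × (60000/1001) / (24) = 175022500/1001 ≈ 174847.652.
Nearest whole frame: 174848.

174848 frames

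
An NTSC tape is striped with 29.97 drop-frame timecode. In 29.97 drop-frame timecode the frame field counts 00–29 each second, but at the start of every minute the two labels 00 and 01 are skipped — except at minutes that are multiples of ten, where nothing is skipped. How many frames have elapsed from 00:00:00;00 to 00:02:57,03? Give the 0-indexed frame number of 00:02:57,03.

5309

Complete 10-minute blocks: 0, each 17982 frames → 0.
Remaining 2 whole minutes in the current block: 1800 + 1 × 1798 = 3598 frames.
Within the current minute: 57 × 30 + 3 − 2 = 1711 (labels ;00/;01 skipped at this minute). Total = 0 + 3598 + 1711 = 5309.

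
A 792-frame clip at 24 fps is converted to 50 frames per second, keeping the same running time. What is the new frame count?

Target frames = source frames × (target rate / source rate) = 792 × (50)/(24) = 792 × 25/12 = 1650.

1650 frames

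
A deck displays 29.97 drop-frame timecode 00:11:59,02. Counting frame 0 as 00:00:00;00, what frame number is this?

As if non-drop at 30 labels/s: (0 × 3600 + 11 × 60 + 59) × 30 + 2 = 21572.
Minute boundaries passed: 11; those not divisible by 10: 11 − 1 = 10; dropped labels = 2 × 10 = 20.
Actual frame index = 21572 − 20 = 21552.

21552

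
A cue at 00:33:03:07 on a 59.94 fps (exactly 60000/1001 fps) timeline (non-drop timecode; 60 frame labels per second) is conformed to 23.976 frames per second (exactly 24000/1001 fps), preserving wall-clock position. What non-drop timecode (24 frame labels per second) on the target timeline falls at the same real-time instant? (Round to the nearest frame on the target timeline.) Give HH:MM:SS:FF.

Source frame index: (0×3600 + 33×60 + 3) × 60 + 7 = 118987.
Real time: 118987 / (60000/1001) = 119105987/60000 s.
Target frame: (119105987/60000) × (24000/1001) = 237974/5 ≈ 47594.800 → 47595.
At 24 labels/s: frame 47595 → 00:33:03:03.

00:33:03:03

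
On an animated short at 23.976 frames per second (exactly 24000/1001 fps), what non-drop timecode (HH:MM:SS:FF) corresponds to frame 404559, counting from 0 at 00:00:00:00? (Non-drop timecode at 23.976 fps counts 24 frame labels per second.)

404559 ÷ 24 = 16856 full seconds, remainder 15 frames.
16856 s = 4 h 40 min 56 s.
Timecode: 04:40:56:15.

04:40:56:15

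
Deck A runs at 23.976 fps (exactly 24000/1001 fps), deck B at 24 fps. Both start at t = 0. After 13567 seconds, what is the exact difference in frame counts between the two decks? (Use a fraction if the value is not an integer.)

A emits 24000/1001 × 13567 = 325608000/1001 frames; B emits 24 × 13567 = 325608.
Difference = 325608/1001 frames (≈ 325.2827); B is ahead of A.

325608/1001 frames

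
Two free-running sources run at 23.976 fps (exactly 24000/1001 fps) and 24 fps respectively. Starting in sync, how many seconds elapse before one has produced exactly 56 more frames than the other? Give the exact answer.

The gap grows by |24 − 24000/1001| = 24/1001 frames per second.
Time for a 56-frame gap: 56 ÷ (24/1001) = 7007/3 s.

7007/3 seconds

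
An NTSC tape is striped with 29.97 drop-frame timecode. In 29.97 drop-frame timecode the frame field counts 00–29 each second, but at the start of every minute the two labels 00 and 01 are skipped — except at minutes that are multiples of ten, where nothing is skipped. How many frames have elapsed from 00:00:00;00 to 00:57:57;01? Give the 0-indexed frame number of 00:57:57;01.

104207

Complete 10-minute blocks: 5, each 17982 frames → 89910.
Remaining 7 whole minutes in the current block: 1800 + 6 × 1798 = 12588 frames.
Within the current minute: 57 × 30 + 1 − 2 = 1709 (labels ;00/;01 skipped at this minute). Total = 89910 + 12588 + 1709 = 104207.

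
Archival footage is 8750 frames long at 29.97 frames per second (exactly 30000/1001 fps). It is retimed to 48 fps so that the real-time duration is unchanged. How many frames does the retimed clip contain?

14014 frames

Target frames = source frames × (target rate / source rate) = 8750 × (48)/(30000/1001) = 8750 × 1001/625 = 14014.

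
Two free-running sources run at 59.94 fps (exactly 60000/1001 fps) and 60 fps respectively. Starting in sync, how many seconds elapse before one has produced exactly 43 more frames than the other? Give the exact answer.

The gap grows by |60 − 60000/1001| = 60/1001 frames per second.
Time for a 43-frame gap: 43 ÷ (60/1001) = 43043/60 s.

43043/60 seconds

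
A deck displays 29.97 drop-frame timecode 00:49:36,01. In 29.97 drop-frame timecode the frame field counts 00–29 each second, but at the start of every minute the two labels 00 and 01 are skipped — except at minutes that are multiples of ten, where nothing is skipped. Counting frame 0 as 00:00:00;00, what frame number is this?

89191

As if non-drop at 30 labels/s: (0 × 3600 + 49 × 60 + 36) × 30 + 1 = 89281.
Minute boundaries passed: 49; those not divisible by 10: 49 − 4 = 45; dropped labels = 2 × 45 = 90.
Actual frame index = 89281 − 90 = 89191.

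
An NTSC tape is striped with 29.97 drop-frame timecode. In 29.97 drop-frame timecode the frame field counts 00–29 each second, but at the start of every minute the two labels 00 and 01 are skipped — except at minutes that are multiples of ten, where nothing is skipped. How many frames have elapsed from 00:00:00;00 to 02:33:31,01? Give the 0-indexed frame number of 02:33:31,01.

As if non-drop at 30 labels/s: (2 × 3600 + 33 × 60 + 31) × 30 + 1 = 276331.
Minute boundaries passed: 153; those not divisible by 10: 153 − 15 = 138; dropped labels = 2 × 138 = 276.
Actual frame index = 276331 − 276 = 276055.

276055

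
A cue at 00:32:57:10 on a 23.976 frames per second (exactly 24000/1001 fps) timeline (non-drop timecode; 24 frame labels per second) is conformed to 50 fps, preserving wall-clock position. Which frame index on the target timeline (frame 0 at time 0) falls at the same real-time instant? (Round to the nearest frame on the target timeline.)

Source frame index: (0×3600 + 32×60 + 57) × 24 + 10 = 47458.
Real time: 47458 / (24000/1001) = 23752729/12000 s.
Target frame: (23752729/12000) × (50) = 23752729/240 ≈ 98969.704 → 98970.

frame 98970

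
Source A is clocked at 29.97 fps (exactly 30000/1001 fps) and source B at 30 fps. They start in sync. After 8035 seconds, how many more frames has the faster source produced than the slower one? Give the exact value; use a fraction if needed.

A emits 30000/1001 × 8035 = 241050000/1001 frames; B emits 30 × 8035 = 241050.
Difference = 241050/1001 frames (≈ 240.8092); B is ahead of A.

241050/1001 frames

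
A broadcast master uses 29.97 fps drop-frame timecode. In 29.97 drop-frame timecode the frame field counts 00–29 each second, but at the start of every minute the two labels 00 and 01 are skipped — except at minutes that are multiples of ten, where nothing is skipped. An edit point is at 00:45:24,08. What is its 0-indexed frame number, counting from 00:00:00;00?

Complete 10-minute blocks: 4, each 17982 frames → 71928.
Remaining 5 whole minutes in the current block: 1800 + 4 × 1798 = 8992 frames.
Within the current minute: 24 × 30 + 8 − 2 = 726 (labels ;00/;01 skipped at this minute). Total = 71928 + 8992 + 726 = 81646.

81646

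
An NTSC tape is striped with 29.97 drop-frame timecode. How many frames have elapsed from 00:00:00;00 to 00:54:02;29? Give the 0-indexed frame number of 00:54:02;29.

97191

As if non-drop at 30 labels/s: (0 × 3600 + 54 × 60 + 2) × 30 + 29 = 97289.
Minute boundaries passed: 54; those not divisible by 10: 54 − 5 = 49; dropped labels = 2 × 49 = 98.
Actual frame index = 97289 − 98 = 97191.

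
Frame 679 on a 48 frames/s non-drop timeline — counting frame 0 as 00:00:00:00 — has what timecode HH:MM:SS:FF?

00:00:14:07

679 ÷ 48 = 14 full seconds, remainder 7 frames.
14 s = 0 h 0 min 14 s.
Timecode: 00:00:14:07.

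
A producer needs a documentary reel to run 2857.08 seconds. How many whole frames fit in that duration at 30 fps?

Frames = 2857.08 × 30 = 428562/5 ≈ 85712.4000.
Complete frames: 85712.

85712 frames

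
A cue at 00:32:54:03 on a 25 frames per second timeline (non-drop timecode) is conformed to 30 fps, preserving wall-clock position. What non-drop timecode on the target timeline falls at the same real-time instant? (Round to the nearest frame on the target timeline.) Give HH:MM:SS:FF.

00:32:54:04

Source frame index: (0×3600 + 32×60 + 54) × 25 + 3 = 49353.
Real time: 49353 / (25) = 49353/25 s.
Target frame: (49353/25) × (30) = 296118/5 ≈ 59223.600 → 59224.
At 30 labels/s: frame 59224 → 00:32:54:04.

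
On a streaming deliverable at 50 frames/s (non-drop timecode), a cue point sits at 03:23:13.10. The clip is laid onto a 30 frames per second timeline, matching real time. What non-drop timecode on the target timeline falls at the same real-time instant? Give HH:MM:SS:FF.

03:23:13:06

Source frame index: (3×3600 + 23×60 + 13) × 50 + 10 = 609660.
Real time: 609660 / (50) = 60966/5 s.
Target frame: (60966/5) × (30) = 365796.
At 30 labels/s: frame 365796 → 03:23:13:06.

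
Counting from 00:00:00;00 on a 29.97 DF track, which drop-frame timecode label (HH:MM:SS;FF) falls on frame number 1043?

00:00:34;23

Ten DF minutes hold 17982 frames, so frame 1043 lies in block 0 (frames 0–17981) with 1043 frames into that block.
The block's first minute is 1800 frames and the rest 1798 each; 1043 frames reaches minute 0, so 0 × 18 + 0 × 2 = 0 labels have been skipped so far.
Adding those back, label number 1043 + 0 = 1043 at 30 labels/s is 34 s + 23 f = 0 h 0 min 34 s frame 23, i.e. 00:00:34;23.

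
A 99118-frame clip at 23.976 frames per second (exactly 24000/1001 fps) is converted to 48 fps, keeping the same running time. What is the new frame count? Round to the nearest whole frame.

198434 frames

Frames at target rate = 99118 × (48) / (24000/1001) = 49608559/250 ≈ 198434.236.
Nearest whole frame: 198434.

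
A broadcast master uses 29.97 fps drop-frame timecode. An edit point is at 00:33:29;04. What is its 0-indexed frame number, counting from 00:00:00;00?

60214

As if non-drop at 30 labels/s: (0 × 3600 + 33 × 60 + 29) × 30 + 4 = 60274.
Minute boundaries passed: 33; those not divisible by 10: 33 − 3 = 30; dropped labels = 2 × 30 = 60.
Actual frame index = 60274 − 60 = 60214.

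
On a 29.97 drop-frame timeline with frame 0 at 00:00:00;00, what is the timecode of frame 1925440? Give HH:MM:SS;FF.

Each 10-minute DF block holds 10 × 60 × 30 − 9 × 2 = 17982 frames. 1925440 ÷ 17982 → 107 full blocks, remainder 1366.
Within the partial block the first minute is 1800 frames and each further minute 1798, so 0 further minute boundaries passed. Total skipped labels = 18 × 107 + 2 × 0 = 1926.
Non-drop label index = 1925440 + 1926 = 1927366; at 30 labels/s that is 17:50:45:16, i.e. DF 17:50:45;16.

17:50:45;16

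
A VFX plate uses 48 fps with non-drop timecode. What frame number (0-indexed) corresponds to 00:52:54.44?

Total seconds to the label: (0 × 3600 + 52 × 60 + 54) = 3174.
Frame index = 3174 × 48 + 44 = 152396.

frame 152396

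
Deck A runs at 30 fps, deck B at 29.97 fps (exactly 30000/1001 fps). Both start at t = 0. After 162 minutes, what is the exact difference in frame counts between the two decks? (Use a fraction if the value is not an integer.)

162 min = 9720 s.
A emits 30 × 9720 = 291600 frames; B emits 30000/1001 × 9720 = 291600000/1001.
Difference = 291600/1001 frames (≈ 291.3087); B is behind A.

291600/1001 frames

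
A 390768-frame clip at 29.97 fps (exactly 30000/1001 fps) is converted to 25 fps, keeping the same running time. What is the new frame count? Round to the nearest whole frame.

325966 frames

Frames at target rate = 390768 × (25) / (30000/1001) = 8149141/25 ≈ 325965.640.
Nearest whole frame: 325966.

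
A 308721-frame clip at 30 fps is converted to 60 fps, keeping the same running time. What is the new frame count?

617442 frames

Target frames = source frames × (target rate / source rate) = 308721 × (60)/(30) = 308721 × 2 = 617442.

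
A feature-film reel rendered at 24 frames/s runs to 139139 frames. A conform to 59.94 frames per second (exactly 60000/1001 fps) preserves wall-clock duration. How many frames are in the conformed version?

347500 frames

Target frames = source frames × (target rate / source rate) = 139139 × (60000/1001)/(24) = 139139 × 2500/1001 = 347500.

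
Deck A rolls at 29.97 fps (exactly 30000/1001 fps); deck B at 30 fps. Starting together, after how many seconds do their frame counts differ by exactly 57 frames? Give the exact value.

The gap grows by |30 − 30000/1001| = 30/1001 frames per second.
Time for a 57-frame gap: 57 ÷ (30/1001) = 1901.9 s.

1901.9 seconds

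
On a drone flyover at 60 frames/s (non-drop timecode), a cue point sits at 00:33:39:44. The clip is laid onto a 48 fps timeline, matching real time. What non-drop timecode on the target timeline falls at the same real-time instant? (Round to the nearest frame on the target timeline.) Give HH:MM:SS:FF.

Source frame index: (0×3600 + 33×60 + 39) × 60 + 44 = 121184.
Real time: 121184 / (60) = 30296/15 s.
Target frame: (30296/15) × (48) = 484736/5 ≈ 96947.200 → 96947.
At 48 labels/s: frame 96947 → 00:33:39:35.

00:33:39:35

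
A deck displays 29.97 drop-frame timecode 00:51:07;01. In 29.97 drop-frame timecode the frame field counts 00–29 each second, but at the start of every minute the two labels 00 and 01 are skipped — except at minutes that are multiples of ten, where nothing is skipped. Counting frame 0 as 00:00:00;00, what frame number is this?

Complete 10-minute blocks: 5, each 17982 frames → 89910.
Remaining 1 whole minute in the current block: 1800 + 0 × 1798 = 1800 frames.
Within the current minute: 7 × 30 + 1 − 2 = 209 (labels ;00/;01 skipped at this minute). Total = 89910 + 1800 + 209 = 91919.

91919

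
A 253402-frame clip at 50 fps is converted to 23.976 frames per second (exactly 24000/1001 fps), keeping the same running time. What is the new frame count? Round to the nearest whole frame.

121511 frames

Frames at target rate = 253402 × (24000/1001) / (50) = 121632960/1001 ≈ 121511.449.
Nearest whole frame: 121511.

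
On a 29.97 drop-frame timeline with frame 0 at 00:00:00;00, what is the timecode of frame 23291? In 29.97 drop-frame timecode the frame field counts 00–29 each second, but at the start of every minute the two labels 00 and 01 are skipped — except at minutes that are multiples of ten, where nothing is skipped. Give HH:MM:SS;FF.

00:12:57;03

Ten DF minutes hold 17982 frames, so frame 23291 lies in block 1 (frames 17982–35963) with 5309 frames into that block.
The block's first minute is 1800 frames and the rest 1798 each; 5309 frames reaches minute 2, so 1 × 18 + 2 × 2 = 22 labels have been skipped so far.
Adding those back, label number 23291 + 22 = 23313 at 30 labels/s is 777 s + 3 f = 0 h 12 min 57 s frame 3, i.e. 00:12:57;03.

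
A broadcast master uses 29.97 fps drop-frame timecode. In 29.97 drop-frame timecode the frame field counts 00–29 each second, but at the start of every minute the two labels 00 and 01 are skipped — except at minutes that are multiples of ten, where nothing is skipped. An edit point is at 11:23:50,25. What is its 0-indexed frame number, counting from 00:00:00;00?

Complete 10-minute blocks: 68, each 17982 frames → 1222776.
Remaining 3 whole minutes in the current block: 1800 + 2 × 1798 = 5396 frames.
Within the current minute: 50 × 30 + 25 − 2 = 1523 (labels ;00/;01 skipped at this minute). Total = 1222776 + 5396 + 1523 = 1229695.

1229695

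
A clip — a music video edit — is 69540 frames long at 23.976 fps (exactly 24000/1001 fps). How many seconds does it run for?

2900.3975 seconds

Running time = 69540 / (24000/1001) = 2900.3975 s.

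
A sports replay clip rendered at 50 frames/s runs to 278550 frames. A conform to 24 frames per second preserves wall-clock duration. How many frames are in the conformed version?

Target frames = source frames × (target rate / source rate) = 278550 × (24)/(50) = 278550 × 12/25 = 133704.

133704 frames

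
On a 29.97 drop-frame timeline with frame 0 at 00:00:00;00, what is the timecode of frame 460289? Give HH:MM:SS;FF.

04:15:58;09

Ten DF minutes hold 17982 frames, so frame 460289 lies in block 25 (frames 449550–467531) with 10739 frames into that block.
The block's first minute is 1800 frames and the rest 1798 each; 10739 frames reaches minute 5, so 25 × 18 + 5 × 2 = 460 labels have been skipped so far.
Adding those back, label number 460289 + 460 = 460749 at 30 labels/s is 15358 s + 9 f = 4 h 15 min 58 s frame 9, i.e. 04:15:58;09.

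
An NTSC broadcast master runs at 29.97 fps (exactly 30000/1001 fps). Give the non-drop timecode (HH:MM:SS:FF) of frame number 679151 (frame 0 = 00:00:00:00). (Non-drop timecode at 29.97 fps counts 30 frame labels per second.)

679151 ÷ 30 = 22638 full seconds, remainder 11 frames.
22638 s = 6 h 17 min 18 s.
Timecode: 06:17:18:11.

06:17:18:11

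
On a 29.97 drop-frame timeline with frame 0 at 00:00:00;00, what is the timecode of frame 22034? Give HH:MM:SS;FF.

00:12:15;06

Each 10-minute DF block holds 10 × 60 × 30 − 9 × 2 = 17982 frames. 22034 ÷ 17982 → 1 full block, remainder 4052.
Within the partial block the first minute is 1800 frames and each further minute 1798, so 2 further minute boundaries passed. Total skipped labels = 18 × 1 + 2 × 2 = 22.
Non-drop label index = 22034 + 22 = 22056; at 30 labels/s that is 00:12:15:06, i.e. DF 00:12:15;06.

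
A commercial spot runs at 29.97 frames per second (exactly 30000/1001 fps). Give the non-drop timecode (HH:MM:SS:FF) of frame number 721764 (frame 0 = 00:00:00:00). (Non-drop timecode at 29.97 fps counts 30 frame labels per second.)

06:40:58:24

721764 ÷ 30 = 24058 full seconds, remainder 24 frames.
24058 s = 6 h 40 min 58 s.
Timecode: 06:40:58:24.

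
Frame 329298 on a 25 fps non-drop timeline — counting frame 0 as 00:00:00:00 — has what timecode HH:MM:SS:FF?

329298 ÷ 25 = 13171 full seconds, remainder 23 frames.
13171 s = 3 h 39 min 31 s.
Timecode: 03:39:31:23.

03:39:31:23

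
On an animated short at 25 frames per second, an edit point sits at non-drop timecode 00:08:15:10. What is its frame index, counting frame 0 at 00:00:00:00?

Total seconds to the label: (0 × 3600 + 8 × 60 + 15) = 495.
Frame index = 495 × 25 + 10 = 12385.

frame 12385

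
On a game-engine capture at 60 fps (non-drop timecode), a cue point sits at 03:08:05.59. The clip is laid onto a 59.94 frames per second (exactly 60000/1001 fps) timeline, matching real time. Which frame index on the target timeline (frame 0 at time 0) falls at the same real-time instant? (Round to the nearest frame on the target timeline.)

Source frame index: (3×3600 + 8×60 + 5) × 60 + 59 = 677159.
Real time: 677159 / (60) = 677159/60 s.
Target frame: (677159/60) × (60000/1001) = 96737000/143 ≈ 676482.517 → 676483.

frame 676483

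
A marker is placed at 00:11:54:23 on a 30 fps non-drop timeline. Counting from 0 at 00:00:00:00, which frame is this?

21443

Total seconds to the label: (0 × 3600 + 11 × 60 + 54) = 714.
Frame index = 714 × 30 + 23 = 21443.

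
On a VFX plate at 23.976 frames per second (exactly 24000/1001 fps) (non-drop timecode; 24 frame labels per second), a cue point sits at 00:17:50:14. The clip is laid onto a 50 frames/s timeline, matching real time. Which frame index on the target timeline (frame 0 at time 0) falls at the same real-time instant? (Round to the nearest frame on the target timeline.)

Source frame index: (0×3600 + 17×60 + 50) × 24 + 14 = 25694.
Real time: 25694 / (24000/1001) = 12859847/12000 s.
Target frame: (12859847/12000) × (50) = 12859847/240 ≈ 53582.696 → 53583.

frame 53583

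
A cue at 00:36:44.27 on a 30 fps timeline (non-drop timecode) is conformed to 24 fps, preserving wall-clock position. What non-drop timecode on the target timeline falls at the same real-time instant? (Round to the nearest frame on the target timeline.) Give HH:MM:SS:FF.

Source frame index: (0×3600 + 36×60 + 44) × 30 + 27 = 66147.
Real time: 66147 / (30) = 22049/10 s.
Target frame: (22049/10) × (24) = 264588/5 ≈ 52917.600 → 52918.
At 24 labels/s: frame 52918 → 00:36:44:22.

00:36:44:22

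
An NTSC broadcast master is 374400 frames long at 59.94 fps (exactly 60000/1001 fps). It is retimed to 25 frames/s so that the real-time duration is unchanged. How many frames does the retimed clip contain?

Target frames = source frames × (target rate / source rate) = 374400 × (25)/(60000/1001) = 374400 × 1001/2400 = 156156.

156156 frames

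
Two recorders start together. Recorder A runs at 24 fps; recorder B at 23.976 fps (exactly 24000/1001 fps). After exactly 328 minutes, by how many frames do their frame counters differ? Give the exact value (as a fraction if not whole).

472320/1001 frames

328 min = 19680 s.
A emits 24 × 19680 = 472320 frames; B emits 24000/1001 × 19680 = 472320000/1001.
Difference = 472320/1001 frames (≈ 471.8482); B is behind A.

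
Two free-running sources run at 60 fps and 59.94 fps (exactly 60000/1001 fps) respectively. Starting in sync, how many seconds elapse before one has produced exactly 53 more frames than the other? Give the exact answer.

The gap grows by |60000/1001 − 60| = 60/1001 frames per second.
Time for a 53-frame gap: 53 ÷ (60/1001) = 53053/60 s.

53053/60 seconds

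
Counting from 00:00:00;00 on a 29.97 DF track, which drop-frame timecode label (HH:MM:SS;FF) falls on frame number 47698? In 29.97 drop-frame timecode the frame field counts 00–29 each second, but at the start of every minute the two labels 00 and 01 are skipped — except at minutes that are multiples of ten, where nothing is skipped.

Ten DF minutes hold 17982 frames, so frame 47698 lies in block 2 (frames 35964–53945) with 11734 frames into that block.
The block's first minute is 1800 frames and the rest 1798 each; 11734 frames reaches minute 6, so 2 × 18 + 6 × 2 = 48 labels have been skipped so far.
Adding those back, label number 47698 + 48 = 47746 at 30 labels/s is 1591 s + 16 f = 0 h 26 min 31 s frame 16, i.e. 00:26:31;16.

00:26:31;16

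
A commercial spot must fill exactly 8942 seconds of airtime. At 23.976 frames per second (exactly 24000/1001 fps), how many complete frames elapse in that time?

Frames = 8942 × 24000/1001 = 214608000/1001 ≈ 214393.6064.
Complete frames: 214393.

214393 frames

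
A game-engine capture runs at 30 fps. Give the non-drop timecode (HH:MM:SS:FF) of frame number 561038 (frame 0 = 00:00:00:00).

561038 ÷ 30 = 18701 full seconds, remainder 8 frames.
18701 s = 5 h 11 min 41 s.
Timecode: 05:11:41:08.

05:11:41:08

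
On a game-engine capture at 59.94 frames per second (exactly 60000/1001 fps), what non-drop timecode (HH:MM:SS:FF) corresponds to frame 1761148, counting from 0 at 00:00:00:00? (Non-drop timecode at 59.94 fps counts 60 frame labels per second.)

1761148 ÷ 60 = 29352 full seconds, remainder 28 frames.
29352 s = 8 h 9 min 12 s.
Timecode: 08:09:12:28.

08:09:12:28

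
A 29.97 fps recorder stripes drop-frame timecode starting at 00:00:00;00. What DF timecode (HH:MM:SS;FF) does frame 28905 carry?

00:16:04;15

Each 10-minute DF block holds 10 × 60 × 30 − 9 × 2 = 17982 frames. 28905 ÷ 17982 → 1 full block, remainder 10923.
Within the partial block the first minute is 1800 frames and each further minute 1798, so 6 further minute boundaries passed. Total skipped labels = 18 × 1 + 2 × 6 = 30.
Non-drop label index = 28905 + 30 = 28935; at 30 labels/s that is 00:16:04:15, i.e. DF 00:16:04;15.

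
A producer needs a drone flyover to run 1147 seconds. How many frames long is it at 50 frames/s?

Frames = 1147 × 50 = 57350.

57350 frames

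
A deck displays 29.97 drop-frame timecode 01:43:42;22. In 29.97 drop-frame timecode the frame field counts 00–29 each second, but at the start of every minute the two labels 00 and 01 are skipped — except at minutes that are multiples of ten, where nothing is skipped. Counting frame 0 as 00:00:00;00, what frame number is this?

186496

Complete 10-minute blocks: 10, each 17982 frames → 179820.
Remaining 3 whole minutes in the current block: 1800 + 2 × 1798 = 5396 frames.
Within the current minute: 42 × 30 + 22 − 2 = 1280 (labels ;00/;01 skipped at this minute). Total = 179820 + 5396 + 1280 = 186496.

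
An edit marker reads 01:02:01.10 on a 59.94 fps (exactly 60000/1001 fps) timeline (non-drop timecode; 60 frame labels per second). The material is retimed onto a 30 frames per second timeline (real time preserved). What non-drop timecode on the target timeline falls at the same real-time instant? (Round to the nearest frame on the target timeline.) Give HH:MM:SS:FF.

Source frame index: (1×3600 + 2×60 + 1) × 60 + 10 = 223270.
Real time: 223270 / (60000/1001) = 22349327/6000 s.
Target frame: (22349327/6000) × (30) = 22349327/200 ≈ 111746.635 → 111747.
At 30 labels/s: frame 111747 → 01:02:04:27.

01:02:04:27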